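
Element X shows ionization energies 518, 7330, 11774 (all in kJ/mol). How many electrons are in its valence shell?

Look for the largest jump between consecutive ionization energies: IE2/IE1 ≈ 14.2, far larger than any earlier ratio.
That jump marks the point where a core electron is being removed. So the atom has 1 valence electron.

1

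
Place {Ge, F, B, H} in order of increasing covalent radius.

Atomic radius shrinks across a period as nuclear charge pulls the same shell inward, and grows down a group as new shells are added.
Neither a single period nor a single group — weigh both effects.
F > H: period and group pull opposite ways; the down-group shift dominates (64 vs 32 pm).
B > F: B lies to the left of F in period 2, so the across-period effect alone puts B larger.
Ge > B: the two effects oppose for this pair; the down-group effect wins (121 vs 85 pm).
For reference (pm): H 32, B 85, F 64, Ge 121.
So from smallest to largest: H < F < B < Ge.

H, F, B, Ge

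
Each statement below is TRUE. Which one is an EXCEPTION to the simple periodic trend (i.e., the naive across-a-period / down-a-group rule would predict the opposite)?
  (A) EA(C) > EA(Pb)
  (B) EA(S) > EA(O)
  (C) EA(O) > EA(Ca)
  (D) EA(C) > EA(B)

The general trend: electron affinity increases across a period and decreases down a group.
(A) C (period 2, group 14) vs Pb (period 6, group 14): the stated order agrees with the simple trend.
(B) S (period 3, group 16) vs O (period 2, group 16): the stated order contradicts the simple trend.
(C) O (period 2, group 16) vs Ca (period 4, group 2): the stated order agrees with the simple trend.
(D) C (period 2, group 14) vs B (period 2, group 13): the stated order agrees with the simple trend.
The exception is (B): the compact 2p subshell of O repels the added electron more than S's larger 3p does.

(B)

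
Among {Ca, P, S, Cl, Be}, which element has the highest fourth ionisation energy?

Be

Consider each +3 ion: Ca³⁺ is already 1 electron into the core; P³⁺ still has 2 valence electrons; S³⁺ still has 3 valence electrons; Cl³⁺ still has 4 valence electrons; Be³⁺ is already 1 electron into the core.
Core electrons are held far more tightly than valence electrons, so Ca and Be top the IE_4 order.
Valence configurations: P³⁺ [Ne]3s², S³⁺ [Ne]3s²3p¹, Cl³⁺ [Ne]3s²3p².
S³⁺ loses a lone 3p electron whereas P³⁺ must break into a filled 3s² pair, so IE_4(P) > IE_4(S) even though S has the higher nuclear charge.
Approximate IE_4 values (kJ/mol): Ca 6491, P 4964, S 4556, Cl 5159, Be 21007.
So the fourth ionization energies run S < P < Cl < Ca < Be.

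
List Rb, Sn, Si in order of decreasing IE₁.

IE₁ increases left→right with effective nuclear charge and decreases top→bottom as the valence shell moves farther out.
Neither a single period nor a single group — weigh both effects.
Sn > Rb: Sn lies to the right of Rb in period 5, so the across-period effect alone puts Sn higher.
Si > Sn: Si sits above Sn in group 14, so the down-group effect alone puts Si higher.
Tabulated first ionization energy (kJ/mol): Si 786, Rb 403, Sn 709.
So from highest to lowest: Si > Sn > Rb.

Si, Sn, Rb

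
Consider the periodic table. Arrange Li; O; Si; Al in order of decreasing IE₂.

IE_2 is the cost of taking one more electron from the +1 cation: Li⁺ is the bare [He] core; O⁺ still has 5 valence electrons; Si⁺ still has 3 valence electrons; Al⁺ still has 2 valence electrons.
Pulling an electron out of a noble-gas core costs far more than removing a remaining valence electron, so Li sits at the high end of IE_2.
Valence configurations: O⁺ [He]2s²2p³, Si⁺ [Ne]3s²3p¹, Al⁺ [Ne]3s².
Si⁺ loses a lone 3p electron whereas Al⁺ must break into a filled 3s² pair, so IE_2(Al) > IE_2(Si) even though Si has the higher nuclear charge.
Tabulated IE_2 (kJ/mol): Li 7298, O 3388, Si 1577, Al 1817.
So the second ionization energies run Si < Al < O < Li.

Li, O, Al, Si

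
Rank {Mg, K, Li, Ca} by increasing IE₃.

IE_3 is the cost of taking one more electron from the +2 cation: Mg²⁺ is the bare [Ne] core; K²⁺ is already 1 electron into the core; Li²⁺ is already 1 electron into the core; Ca²⁺ is the bare [Ar] core.
All of these are removing an electron from a noble-gas core or deeper; the smaller core (lower principal quantum number) is held far more tightly, and within a period the higher nuclear charge binds the same core more tightly.
Tabulated IE_3 (kJ/mol): Mg 7733, K 4420, Li 11815, Ca 4912.
Putting it together, IE_3: K < Ca < Mg < Li.

K < Ca < Mg < Li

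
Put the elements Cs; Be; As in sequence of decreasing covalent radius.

Be is in period 2, group 2; As is in period 4, group 15; Cs is in period 6, group 1.
Across a period the added protons contract the valence shell; down a group each new principal shell makes the atom larger.
These span different periods and groups, so the two trends combine.
As > Be: period and group pull opposite ways; the down-group shift dominates (121 vs 102 pm).
Cs > As: relative to As, both the across-period and down-group shifts push Cs's atomic radius up.
Approximate values (pm): Be 102, As 121, Cs 232.
So from largest to smallest: Cs > As > Be.

Cs > As > Be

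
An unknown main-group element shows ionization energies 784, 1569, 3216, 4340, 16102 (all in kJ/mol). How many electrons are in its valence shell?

Look for the largest jump between consecutive ionization energies: IE5/IE4 ≈ 3.7, far larger than any earlier ratio.
That jump marks the point where a core electron is being removed. So the atom has 4 valence electrons.

4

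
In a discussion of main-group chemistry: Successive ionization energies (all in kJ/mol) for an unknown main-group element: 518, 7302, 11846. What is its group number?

Look for the largest jump between consecutive ionization energies: IE2/IE1 ≈ 14.1, far larger than any earlier ratio.
That jump marks the point where a core electron is being removed. So the atom has 1 valence electron.
A main-group element with 1 valence electron is in group 1.

Group 1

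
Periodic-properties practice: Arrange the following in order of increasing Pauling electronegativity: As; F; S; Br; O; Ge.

O is in period 2, group 16; F is in period 2, group 17; S is in period 3, group 16; Ge is in period 4, group 14; As is in period 4, group 15; Br is in period 4, group 17.
Electronegativity increases across a period and decreases down a group, tracking effective nuclear charge and atomic size.
Neither a single period nor a single group — weigh both effects.
As > Ge: As lies to the right of Ge in period 4, so the across-period effect alone puts As higher.
S > As: relative to As, both the across-period and down-group shifts push S's electronegativity up.
Br > S: the two effects oppose for this pair; the across-period effect wins (2.96 vs 2.58).
O > Br: period and group pull opposite ways; the down-group shift dominates (3.44 vs 2.96).
F > O: both are in period 2; the period trend gives F the larger value.
For reference (Pauling): O 3.44, F 3.98, S 2.58, Ge 2.01, As 2.18, Br 2.96.
So from lowest to highest: Ge < As < S < Br < O < F.

Ge < As < S < Br < O < F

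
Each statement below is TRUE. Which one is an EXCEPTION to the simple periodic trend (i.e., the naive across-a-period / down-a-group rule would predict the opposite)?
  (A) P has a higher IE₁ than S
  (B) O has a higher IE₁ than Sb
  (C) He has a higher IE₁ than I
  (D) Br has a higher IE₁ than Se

The general trend: IE₁ increases across a period and decreases down a group.
(A) P (period 3, group 15) vs S (period 3, group 16): the stated order contradicts the simple trend.
(B) O (period 2, group 16) vs Sb (period 5, group 15): the stated order agrees with the simple trend.
(C) He (period 1, group 18) vs I (period 5, group 17): the stated order agrees with the simple trend.
(D) Br (period 4, group 17) vs Se (period 4, group 16): the stated order agrees with the simple trend.
The exception is (A): S (3p⁴) ionizes more easily than half-filled P (3p³) because the paired 3p electron in S is pushed out by e⁻–e⁻ repulsion.

(A)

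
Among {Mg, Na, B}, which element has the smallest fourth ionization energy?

After 3 electrons have been removed, what remains? Mg³⁺ is already 1 electron into the core; Na³⁺ is already 2 electrons into the core; B³⁺ is the bare [He] core.
All of these are removing an electron from a noble-gas core or deeper; the smaller core (lower principal quantum number) is held far more tightly, and within a period the higher nuclear charge binds the same core more tightly.
Tabulated IE_4 (kJ/mol): Mg 10543, Na 9543, B 25026.
Overall IE_4 order: Na < Mg < B.

Na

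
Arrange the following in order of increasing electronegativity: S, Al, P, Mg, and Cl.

Mg is in period 3, group 2; Al is in period 3, group 13; P is in period 3, group 15; S is in period 3, group 16; Cl is in period 3, group 17.
Atoms toward the upper right of the periodic table pull bonding electrons most strongly.
All lie in period 3, so electronegativity increases left to right.
So from lowest to highest: Mg < Al < P < S < Cl.

Mg < Al < P < S < Cl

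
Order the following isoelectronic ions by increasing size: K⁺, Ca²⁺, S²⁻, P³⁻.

All of these have 18 electrons, so size is governed by nuclear charge alone: the more protons, the stronger the pull on the same electron cloud, and the smaller the ion.
Nuclear charges: Ca²⁺ (Z=20), K⁺ (Z=19), S²⁻ (Z=16), P³⁻ (Z=15).
Smallest to largest: Ca²⁺ < K⁺ < S²⁻ < P³⁻.

Ca²⁺ < K⁺ < S²⁻ < P³⁻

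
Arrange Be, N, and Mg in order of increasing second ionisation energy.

Mg < Be < N

The second ionization energy removes an electron from the +1 ion. For each element: Be⁺ still has 1 valence electron; N⁺ still has 4 valence electrons; Mg⁺ still has 1 valence electron.
All are still removing valence electrons, so compare the +1 ions as you would atoms: IE_2 generally rises across a period (higher Z_eff) and falls down a group (larger shell), subject to the usual subshell exceptions.
Valence configurations: Be⁺ [He]2s¹, N⁺ [He]2s²2p², Mg⁺ [Ne]3s¹.
Approximate IE_2 values (kJ/mol): Be 1757, N 2856, Mg 1451.
Putting it together, IE_2: Mg < Be < N.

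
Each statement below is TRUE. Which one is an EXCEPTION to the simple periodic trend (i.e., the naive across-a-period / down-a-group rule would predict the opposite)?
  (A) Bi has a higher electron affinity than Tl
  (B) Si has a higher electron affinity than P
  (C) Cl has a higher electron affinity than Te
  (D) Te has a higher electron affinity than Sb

(B)

The general trend: electron affinity increases across a period and decreases down a group.
(A) Bi (period 6, group 15) vs Tl (period 6, group 13): the stated order agrees with the simple trend.
(B) Si (period 3, group 14) vs P (period 3, group 15): the stated order contradicts the simple trend.
(C) Cl (period 3, group 17) vs Te (period 5, group 16): the stated order agrees with the simple trend.
(D) Te (period 5, group 16) vs Sb (period 5, group 15): the stated order agrees with the simple trend.
The exception is (B): adding an electron to P's half-filled 3p³ is unfavourable, so Si (3p²) has the more exothermic EA.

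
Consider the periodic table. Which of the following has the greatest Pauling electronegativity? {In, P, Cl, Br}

Cl

P is in period 3, group 15; Cl is in period 3, group 17; Br is in period 4, group 17; In is in period 5, group 13.
Atoms toward the upper right of the periodic table pull bonding electrons most strongly.
Neither a single period nor a single group — weigh both effects.
P > In: relative to In, both the across-period and down-group shifts push P's electronegativity up.
Br > P: period and group pull opposite ways; the across-period shift dominates (2.96 vs 2.19).
Cl > Br: they share group 17; the group trend gives Cl the larger value.
For reference (Pauling): P 2.19, Cl 3.16, Br 2.96, In 1.78.
The greatest Pauling electronegativity among these belongs to Cl.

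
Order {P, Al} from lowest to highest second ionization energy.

Al, P

IE_2 is the cost of taking one more electron from the +1 cation: P⁺ still has 4 valence electrons; Al⁺ still has 2 valence electrons.
All are still removing valence electrons, so compare the +1 ions as you would atoms: IE_2 generally rises across a period (higher Z_eff) and falls down a group (larger shell), subject to the usual subshell exceptions.
Valence configurations: P⁺ [Ne]3s²3p², Al⁺ [Ne]3s².
Tabulated IE_2 (kJ/mol): P 1907, Al 1817.
So the second ionization energies run Al < P.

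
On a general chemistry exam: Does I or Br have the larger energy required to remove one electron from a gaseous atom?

Br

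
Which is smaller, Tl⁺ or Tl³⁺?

Both ions have Z = 81 protons, but Tl³⁺ has lost more electrons, so its remaining electrons feel a larger effective nuclear charge per electron and are pulled in more tightly.
Higher positive charge → smaller ion, so Tl⁺ > Tl³⁺.

Tl³⁺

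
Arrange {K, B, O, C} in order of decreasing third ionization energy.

IE_3 is the cost of taking one more electron from the +2 cation: K²⁺ is already 1 electron into the core; B²⁺ still has 1 valence electron; O²⁺ still has 4 valence electrons; C²⁺ still has 2 valence electrons.
Usually core removal costs more than valence removal, but here the competition is close: a tightly held n=2 valence electron can cost more to remove than an n=3 core electron, so the actual values have to decide it.
Valence configurations: B²⁺ [He]2s¹, O²⁺ [He]2s²2p², C²⁺ [He]2s².
Approximate IE_3 values (kJ/mol): K 4420, B 3660, O 5300, C 4620.
Hence IE_3: B < K < C < O.

O, C, K, B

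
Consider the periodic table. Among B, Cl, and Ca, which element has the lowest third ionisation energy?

B

After 2 electrons have been removed, what remains? B²⁺ still has 1 valence electron; Cl²⁺ still has 5 valence electrons; Ca²⁺ is the bare [Ar] core.
Breaking into a closed-shell core is much more expensive than removing a leftover valence electron — Ca has the largest IE_3 here.
Valence configurations: B²⁺ [He]2s¹, Cl²⁺ [Ne]3s²3p³.
Tabulated IE_3 (kJ/mol): B 3660, Cl 3822, Ca 4912.
Overall IE_3 order: B < Cl < Ca.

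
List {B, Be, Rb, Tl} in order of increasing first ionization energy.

Be is in period 2, group 2; B is in period 2, group 13; Rb is in period 5, group 1; Tl is in period 6, group 13.
IE₁ increases left→right with effective nuclear charge and decreases top→bottom as the valence shell moves farther out.
Neither a single period nor a single group — weigh both effects.
Tl > Rb: period and group pull opposite ways; the across-period shift dominates (589 vs 403 kJ/mol).
B > Tl: they share group 13; the group trend gives B the larger value.
Be > B: this pair runs against the simple trend — see the exception note.
Note the exception: Be has a higher first ionization energy than B, contrary to the simple trend — removing B's lone 2p electron is easier than breaking Be's filled 2s².
For reference (kJ/mol): Be 900, B 801, Rb 403, Tl 589.
So from lowest to highest: Rb < Tl < B < Be.

Rb < Tl < B < Be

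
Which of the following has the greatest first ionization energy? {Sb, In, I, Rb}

I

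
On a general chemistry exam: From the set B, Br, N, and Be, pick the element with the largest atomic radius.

Be is in period 2, group 2; B is in period 2, group 13; N is in period 2, group 15; Br is in period 4, group 17.
Radius decreases left→right (rising Z_eff, same n) and increases top→bottom (higher n).
These span different periods and groups, so the two trends combine.
B > N: both are in period 2; the period trend gives B the larger value.
Be > B: Be lies to the left of B in period 2, so the across-period effect alone puts Be larger.
Br > Be: the two effects oppose for this pair; the down-group effect wins (114 vs 102 pm).
For reference (pm): Be 102, B 85, N 71, Br 114.
The largest atomic radius among these belongs to Br.

Br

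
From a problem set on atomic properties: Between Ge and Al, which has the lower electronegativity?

Al

Smaller atoms with higher effective nuclear charge are more electronegative.
A diagonal step moves right (one effect) and down (the opposite effect) at once.
Ge > Al: period and group pull opposite ways; the across-period shift dominates (2.01 vs 1.61).
Tabulated electronegativity (Pauling): Al 1.61, Ge 2.01.
So Al has the lower electronegativity (Al < Ge).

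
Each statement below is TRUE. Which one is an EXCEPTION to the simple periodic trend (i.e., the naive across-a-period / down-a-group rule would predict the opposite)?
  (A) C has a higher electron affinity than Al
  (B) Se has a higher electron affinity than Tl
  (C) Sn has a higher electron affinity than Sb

(C)

The general trend: electron affinity increases across a period and decreases down a group.
(A) C (period 2, group 14) vs Al (period 3, group 13): the stated order agrees with the simple trend.
(B) Se (period 4, group 16) vs Tl (period 6, group 13): the stated order agrees with the simple trend.
(C) Sn (period 5, group 14) vs Sb (period 5, group 15): the stated order contradicts the simple trend.
The exception is (C): adding an electron to Sb's half-filled 5p³ is unfavourable, so Sn has the more exothermic EA.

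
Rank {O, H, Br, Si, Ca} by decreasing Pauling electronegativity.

O, Br, H, Si, Ca

EN rises left→right (higher Z_eff, smaller atoms) and falls top→bottom (larger, more shielded atoms).
These span different periods and groups, so the two trends combine.
Si > Ca: both effects reinforce here, so Si is clearly the higher of the two.
H > Si: period and group pull opposite ways; the down-group shift dominates (2.20 vs 1.90).
Br > H: period and group pull opposite ways; the across-period shift dominates (2.96 vs 2.20).
O > Br: period and group pull opposite ways; the down-group shift dominates (3.44 vs 2.96).
For reference (Pauling): H 2.20, O 3.44, Si 1.90, Ca 1.00, Br 2.96.
So from highest to lowest: O > Br > H > Si > Ca.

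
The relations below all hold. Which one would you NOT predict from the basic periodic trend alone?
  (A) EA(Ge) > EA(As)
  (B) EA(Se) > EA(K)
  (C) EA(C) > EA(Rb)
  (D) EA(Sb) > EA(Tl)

(A)

The general trend: electron affinity increases across a period and decreases down a group.
(A) Ge (period 4, group 14) vs As (period 4, group 15): the stated order contradicts the simple trend.
(B) Se (period 4, group 16) vs K (period 4, group 1): the stated order agrees with the simple trend.
(C) C (period 2, group 14) vs Rb (period 5, group 1): the stated order agrees with the simple trend.
(D) Sb (period 5, group 15) vs Tl (period 6, group 13): the stated order agrees with the simple trend.
The exception is (A): adding an electron to As's half-filled 4p³ is unfavourable, so Ge (4p²) has the more exothermic EA.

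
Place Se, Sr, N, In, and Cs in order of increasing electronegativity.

Cs < Sr < In < Se < N

N is in period 2, group 15; Se is in period 4, group 16; Sr is in period 5, group 2; In is in period 5, group 13; Cs is in period 6, group 1.
EN rises left→right (higher Z_eff, smaller atoms) and falls top→bottom (larger, more shielded atoms).
These span different periods and groups, so the two trends combine.
Sr > Cs: relative to Cs, both the across-period and down-group shifts push Sr's electronegativity up.
In > Sr: both are in period 5; the period trend gives In the larger value.
Se > In: both effects reinforce here, so Se is clearly the higher of the two.
N > Se: the two effects oppose for this pair; the down-group effect wins (3.04 vs 2.55).
For reference (Pauling): N 3.04, Se 2.55, Sr 0.95, In 1.78, Cs 0.79.
So from lowest to highest: Cs < Sr < In < Se < N.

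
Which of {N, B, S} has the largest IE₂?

N

IE_2 is the cost of taking one more electron from the +1 cation: N⁺ still has 4 valence electrons; B⁺ still has 2 valence electrons; S⁺ still has 5 valence electrons.
All are still removing valence electrons, so compare the +1 ions as you would atoms: IE_2 generally rises across a period (higher Z_eff) and falls down a group (larger shell), subject to the usual subshell exceptions.
Valence configurations: N⁺ [He]2s²2p², B⁺ [He]2s², S⁺ [Ne]3s²3p³.
Approximate IE_2 values (kJ/mol): N 2856, B 2427, S 2252.
Putting it together, IE_2: S < B < N.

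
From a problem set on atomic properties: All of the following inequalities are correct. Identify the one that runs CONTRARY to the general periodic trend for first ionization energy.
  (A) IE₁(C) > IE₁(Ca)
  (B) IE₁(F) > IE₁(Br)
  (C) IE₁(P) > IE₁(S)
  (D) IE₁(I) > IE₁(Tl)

(C)

The general trend: first ionization energy increases across a period and decreases down a group.
(A) C (period 2, group 14) vs Ca (period 4, group 2): the stated order agrees with the simple trend.
(B) F (period 2, group 17) vs Br (period 4, group 17): the stated order agrees with the simple trend.
(C) P (period 3, group 15) vs S (period 3, group 16): the stated order contradicts the simple trend.
(D) I (period 5, group 17) vs Tl (period 6, group 13): the stated order agrees with the simple trend.
The exception is (C): S (3p⁴) ionizes more easily than half-filled P (3p³) because the paired 3p electron in S is pushed out by e⁻–e⁻ repulsion.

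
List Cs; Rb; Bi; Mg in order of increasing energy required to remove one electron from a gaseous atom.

Mg is in period 3, group 2; Rb is in period 5, group 1; Cs is in period 6, group 1; Bi is in period 6, group 15.
IE₁ increases left→right with effective nuclear charge and decreases top→bottom as the valence shell moves farther out.
Neither a single period nor a single group — weigh both effects.
Rb > Cs: they share group 1; the group trend gives Rb the larger value.
Bi > Rb: period and group pull opposite ways; the across-period shift dominates (703 vs 403 kJ/mol).
Mg > Bi: period and group pull opposite ways; the down-group shift dominates (738 vs 703 kJ/mol).
For reference (kJ/mol): Mg 738, Rb 403, Cs 376, Bi 703.
So from lowest to highest: Cs < Rb < Bi < Mg.

Cs < Rb < Bi < Mg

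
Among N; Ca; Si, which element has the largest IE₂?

Consider each +1 ion: N⁺ still has 4 valence electrons; Ca⁺ still has 1 valence electron; Si⁺ still has 3 valence electrons.
All are still removing valence electrons, so compare the +1 ions as you would atoms: IE_2 generally rises across a period (higher Z_eff) and falls down a group (larger shell), subject to the usual subshell exceptions.
Valence configurations: N⁺ [He]2s²2p², Ca⁺ [Ar]4s¹, Si⁺ [Ne]3s²3p¹.
The numbers (kJ/mol): N 2856, Ca 1145, Si 1577.
So the second ionization energies run Ca < Si < N.

N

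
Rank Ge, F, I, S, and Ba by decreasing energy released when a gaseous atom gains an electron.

F > I > S > Ge > Ba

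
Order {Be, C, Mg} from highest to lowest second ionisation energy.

C > Be > Mg

IE_2 is the cost of taking one more electron from the +1 cation: Be⁺ still has 1 valence electron; C⁺ still has 3 valence electrons; Mg⁺ still has 1 valence electron.
All are still removing valence electrons, so compare the +1 ions as you would atoms: IE_2 generally rises across a period (higher Z_eff) and falls down a group (larger shell), subject to the usual subshell exceptions.
Valence configurations: Be⁺ [He]2s¹, C⁺ [He]2s²2p¹, Mg⁺ [Ne]3s¹.
The numbers (kJ/mol): Be 1757, C 2353, Mg 1451.
Putting it together, IE_2: Mg < Be < C.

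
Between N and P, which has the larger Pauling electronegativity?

N

N is in period 2, group 15; P is in period 3, group 15.
Electronegativity increases across a period and decreases down a group, tracking effective nuclear charge and atomic size.
All are in group 15, so electronegativity increases up the group.
So N has the larger Pauling electronegativity (N > P).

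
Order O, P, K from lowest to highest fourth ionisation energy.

P < K < O

After 3 electrons have been removed, what remains? O³⁺ still has 3 valence electrons; P³⁺ still has 2 valence electrons; K³⁺ is already 2 electrons into the core.
Usually core removal costs more than valence removal, but here the competition is close: a tightly held n=2 valence electron can cost more to remove than an n=3 core electron, so the actual values have to decide it.
Valence configurations: O³⁺ [He]2s²2p¹, P³⁺ [Ne]3s².
The numbers (kJ/mol): O 7469, P 4964, K 5877.
Putting it together, IE_4: P < K < O.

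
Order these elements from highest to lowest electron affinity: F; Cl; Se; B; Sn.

Cl > F > Se > Sn > B

B is in period 2, group 13; F is in period 2, group 17; Cl is in period 3, group 17; Se is in period 4, group 16; Sn is in period 5, group 14.
EA tends to increase across a period and decrease down a group, though the pattern is less regular than for IE or radius.
Neither a single period nor a single group — weigh both effects.
Sn > B: the two effects oppose for this pair; the across-period effect wins (107 vs 27 kJ/mol).
Se > Sn: both effects reinforce here, so Se is clearly the higher of the two.
F > Se: relative to Se, both the across-period and down-group shifts push F's electron affinity up.
Cl > F: this pair runs against the simple trend — see the exception note.
Note the exception: Cl has a higher electron affinity than F, contrary to the simple trend — F's small 2p subshell makes the incoming electron feel strong e⁻–e⁻ repulsion, so Cl actually releases more energy on gaining an electron.
Tabulated electron affinity (kJ/mol): B 27, F 328, Cl 349, Se 195, Sn 107.
So from highest to lowest: Cl > F > Se > Sn > B.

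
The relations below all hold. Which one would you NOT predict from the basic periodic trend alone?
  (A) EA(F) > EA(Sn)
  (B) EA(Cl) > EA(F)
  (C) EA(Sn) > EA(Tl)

(B)

The general trend: electron affinity increases across a period and decreases down a group.
(A) F (period 2, group 17) vs Sn (period 5, group 14): the stated order agrees with the simple trend.
(B) Cl (period 3, group 17) vs F (period 2, group 17): the stated order contradicts the simple trend.
(C) Sn (period 5, group 14) vs Tl (period 6, group 13): the stated order agrees with the simple trend.
The exception is (B): F's small 2p subshell makes the incoming electron feel strong e⁻–e⁻ repulsion, so Cl actually releases more energy on gaining an electron.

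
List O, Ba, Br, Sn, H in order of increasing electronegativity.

Ba < Sn < H < Br < O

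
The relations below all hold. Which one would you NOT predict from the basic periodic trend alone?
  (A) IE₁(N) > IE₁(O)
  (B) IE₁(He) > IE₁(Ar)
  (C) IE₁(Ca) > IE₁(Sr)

The general trend: IE₁ increases across a period and decreases down a group.
(A) N (period 2, group 15) vs O (period 2, group 16): the stated order contradicts the simple trend.
(B) He (period 1, group 18) vs Ar (period 3, group 18): the stated order agrees with the simple trend.
(C) Ca (period 4, group 2) vs Sr (period 5, group 2): the stated order agrees with the simple trend.
The exception is (A): pairing an electron in O's 2p⁴ costs repulsion energy, so O ionizes more easily than half-filled N (2p³).

(A)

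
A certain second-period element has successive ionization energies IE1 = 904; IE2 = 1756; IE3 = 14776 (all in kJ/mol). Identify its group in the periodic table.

Look for the largest jump between consecutive ionization energies: IE3/IE2 ≈ 8.4, far larger than any earlier ratio.
That jump marks the point where a core electron is being removed. So the atom has 2 valence electrons.
A main-group element with 2 valence electrons is in group 2.

Group 2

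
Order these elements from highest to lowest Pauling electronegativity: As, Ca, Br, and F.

F is in period 2, group 17; Ca is in period 4, group 2; As is in period 4, group 15; Br is in period 4, group 17.
Electronegativity increases across a period and decreases down a group, tracking effective nuclear charge and atomic size.
Here both period and group differ, so the two effects have to be weighed against each other.
As > Ca: As lies to the right of Ca in period 4, so the across-period effect alone puts As higher.
Br > As: Br lies to the right of As in period 4, so the across-period effect alone puts Br higher.
F > Br: F sits above Br in group 17, so the down-group effect alone puts F higher.
For reference (Pauling): F 3.98, Ca 1.00, As 2.18, Br 2.96.
So from highest to lowest: F > Br > As > Ca.

F > Br > As > Ca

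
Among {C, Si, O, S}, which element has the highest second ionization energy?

O

The second ionization energy removes an electron from the +1 ion. For each element: C⁺ still has 3 valence electrons; Si⁺ still has 3 valence electrons; O⁺ still has 5 valence electrons; S⁺ still has 5 valence electrons.
All are still removing valence electrons, so compare the +1 ions as you would atoms: IE_2 generally rises across a period (higher Z_eff) and falls down a group (larger shell), subject to the usual subshell exceptions.
Valence configurations: C⁺ [He]2s²2p¹, Si⁺ [Ne]3s²3p¹, O⁺ [He]2s²2p³, S⁺ [Ne]3s²3p³.
Approximate IE_2 values (kJ/mol): C 2353, Si 1577, O 3388, S 2252.
So the second ionization energies run Si < S < C < O.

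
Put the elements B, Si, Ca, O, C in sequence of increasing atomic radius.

B is in period 2, group 13; C is in period 2, group 14; O is in period 2, group 16; Si is in period 3, group 14; Ca is in period 4, group 2.
Radius decreases left→right (rising Z_eff, same n) and increases top→bottom (higher n).
These span different periods and groups, so the two trends combine.
C > O: both are in period 2; the period trend gives C the larger value.
B > C: both are in period 2; the period trend gives B the larger value.
Si > B: period and group pull opposite ways; the down-group shift dominates (116 vs 85 pm).
Ca > Si: both effects reinforce here, so Ca is clearly the larger of the two.
Tabulated atomic radius (pm): B 85, C 75, O 63, Si 116, Ca 171.
So from smallest to largest: O < C < B < Si < Ca.

O < C < B < Si < Ca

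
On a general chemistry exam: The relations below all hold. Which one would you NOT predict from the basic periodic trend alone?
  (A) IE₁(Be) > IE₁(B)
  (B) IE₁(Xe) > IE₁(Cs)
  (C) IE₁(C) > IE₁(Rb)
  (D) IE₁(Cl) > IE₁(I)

(A)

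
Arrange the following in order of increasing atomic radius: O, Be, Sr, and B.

O < B < Be < Sr

Atomic radius shrinks across a period as nuclear charge pulls the same shell inward, and grows down a group as new shells are added.
Here both period and group differ, so the two effects have to be weighed against each other.
B > O: both are in period 2; the period trend gives B the larger value.
Be > B: both are in period 2; the period trend gives Be the larger value.
Sr > Be: Sr sits below Be in group 2, so the down-group effect alone puts Sr larger.
Tabulated atomic radius (pm): Be 102, B 85, O 63, Sr 185.
So from smallest to largest: O < B < Be < Sr.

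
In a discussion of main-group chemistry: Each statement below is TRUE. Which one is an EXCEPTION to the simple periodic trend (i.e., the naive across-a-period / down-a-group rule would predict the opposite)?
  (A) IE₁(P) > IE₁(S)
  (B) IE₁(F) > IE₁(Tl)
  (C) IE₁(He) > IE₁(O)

The general trend: first ionisation energy increases across a period and decreases down a group.
(A) P (period 3, group 15) vs S (period 3, group 16): the stated order contradicts the simple trend.
(B) F (period 2, group 17) vs Tl (period 6, group 13): the stated order agrees with the simple trend.
(C) He (period 1, group 18) vs O (period 2, group 16): the stated order agrees with the simple trend.
The exception is (A): S (3p⁴) ionizes more easily than half-filled P (3p³) because the paired 3p electron in S is pushed out by e⁻–e⁻ repulsion.

(A)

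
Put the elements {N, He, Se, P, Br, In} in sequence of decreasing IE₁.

Removing the outermost electron gets harder across a period and easier down a group.
Neither a single period nor a single group — weigh both effects.
Se > In: relative to In, both the across-period and down-group shifts push Se's first ionization energy up.
P > Se: period and group pull opposite ways; the down-group shift dominates (1012 vs 941 kJ/mol).
Br > P: period and group pull opposite ways; the across-period shift dominates (1140 vs 1012 kJ/mol).
N > Br: period and group pull opposite ways; the down-group shift dominates (1402 vs 1140 kJ/mol).
He > N: both effects reinforce here, so He is clearly the higher of the two.
For reference (kJ/mol): He 2372, N 1402, P 1012, Se 941, Br 1140, In 558.
So from highest to lowest: He > N > Br > P > Se > In.

He > N > Br > P > Se > In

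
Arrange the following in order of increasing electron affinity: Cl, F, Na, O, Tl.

Tl < Na < O < F < Cl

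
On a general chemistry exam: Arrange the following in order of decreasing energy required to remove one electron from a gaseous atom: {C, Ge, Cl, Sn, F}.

F > Cl > C > Ge > Sn

Across a period the outer electron is held more tightly (higher IE₁); down a group it sits in a higher shell, more shielded, and comes off more easily.
Here both period and group differ, so the two effects have to be weighed against each other.
Ge > Sn: they share group 14; the group trend gives Ge the larger value.
C > Ge: they share group 14; the group trend gives C the larger value.
Cl > C: the two effects oppose for this pair; the across-period effect wins (1251 vs 1086 kJ/mol).
F > Cl: they share group 17; the group trend gives F the larger value.
Tabulated first ionization energy (kJ/mol): C 1086, F 1681, Cl 1251, Ge 762, Sn 709.
So from highest to lowest: F > Cl > C > Ge > Sn.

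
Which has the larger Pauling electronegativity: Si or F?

F

F is in period 2, group 17; Si is in period 3, group 14.
Atoms toward the upper right of the periodic table pull bonding electrons most strongly.
Neither a single period nor a single group — weigh both effects.
F > Si: both effects reinforce here, so F is clearly the higher of the two.
For reference (Pauling): F 3.98, Si 1.90.
So F has the larger Pauling electronegativity (F > Si).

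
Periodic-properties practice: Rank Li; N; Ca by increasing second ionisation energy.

Ca < N < Li

After 1 electron has been removed, what remains? Li⁺ is the bare [He] core; N⁺ still has 4 valence electrons; Ca⁺ still has 1 valence electron.
Core electrons are held far more tightly than valence electrons, so Li tops the IE_2 order.
Valence configurations: N⁺ [He]2s²2p², Ca⁺ [Ar]4s¹.
The numbers (kJ/mol): Li 7298, N 2856, Ca 1145.
So the second ionization energies run Ca < N < Li.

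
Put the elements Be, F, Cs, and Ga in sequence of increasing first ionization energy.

Be is in period 2, group 2; F is in period 2, group 17; Ga is in period 4, group 13; Cs is in period 6, group 1.
Across a period the outer electron is held more tightly (higher IE₁); down a group it sits in a higher shell, more shielded, and comes off more easily.
Here both period and group differ, so the two effects have to be weighed against each other.
Ga > Cs: both effects reinforce here, so Ga is clearly the higher of the two.
Be > Ga: period and group pull opposite ways; the down-group shift dominates (900 vs 579 kJ/mol).
F > Be: both are in period 2; the period trend gives F the larger value.
For reference (kJ/mol): Be 900, F 1681, Ga 579, Cs 376.
So from lowest to highest: Cs < Ga < Be < F.

Cs < Ga < Be < F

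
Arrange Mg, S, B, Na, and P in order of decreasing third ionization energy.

Mg, Na, B, S, P

IE_3 is the cost of taking one more electron from the +2 cation: Mg²⁺ is the bare [Ne] core; S²⁺ still has 4 valence electrons; B²⁺ still has 1 valence electron; Na²⁺ is already 1 electron into the core; P²⁺ still has 3 valence electrons.
Breaking into a closed-shell core is much more expensive than removing a leftover valence electron — Na and Mg have the largest IE_3 here.
Valence configurations: S²⁺ [Ne]3s²3p², B²⁺ [He]2s¹, P²⁺ [Ne]3s²3p¹.
Tabulated IE_3 (kJ/mol): Mg 7733, S 3357, B 3660, Na 6910, P 2914.
So the third ionization energies run P < S < B < Na < Mg.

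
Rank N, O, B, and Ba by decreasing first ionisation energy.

B is in period 2, group 13; N is in period 2, group 15; O is in period 2, group 16; Ba is in period 6, group 2.
IE₁ increases left→right with effective nuclear charge and decreases top→bottom as the valence shell moves farther out.
Here both period and group differ, so the two effects have to be weighed against each other.
B > Ba: both effects reinforce here, so B is clearly the higher of the two.
O > B: O lies to the right of B in period 2, so the across-period effect alone puts O higher.
N > O: this pair runs against the simple trend — see the exception note.
Note the exception: N has a higher first ionization energy than O, contrary to the simple trend — pairing an electron in O's 2p⁴ costs repulsion energy, so O ionizes more easily than half-filled N (2p³).
Approximate values (kJ/mol): B 801, N 1402, O 1314, Ba 503.
So from highest to lowest: N > O > B > Ba.

N > O > B > Ba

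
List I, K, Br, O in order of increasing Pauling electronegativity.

K, I, Br, O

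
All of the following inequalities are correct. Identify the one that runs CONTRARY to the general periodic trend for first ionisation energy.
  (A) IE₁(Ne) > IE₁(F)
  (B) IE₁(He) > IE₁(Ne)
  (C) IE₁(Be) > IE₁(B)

The general trend: first ionisation energy increases across a period and decreases down a group.
(A) Ne (period 2, group 18) vs F (period 2, group 17): the stated order agrees with the simple trend.
(B) He (period 1, group 18) vs Ne (period 2, group 18): the stated order agrees with the simple trend.
(C) Be (period 2, group 2) vs B (period 2, group 13): the stated order contradicts the simple trend.
The exception is (C): removing B's lone 2p electron is easier than breaking Be's filled 2s².

(C)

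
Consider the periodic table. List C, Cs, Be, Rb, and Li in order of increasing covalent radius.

C < Be < Li < Rb < Cs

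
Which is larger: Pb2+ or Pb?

Pb

Forming Pb2+ removes 2 electrons from Pb. Fewer electrons for the same nuclear charge means less shielding and a higher Z_eff on the remaining electrons.
A cation is smaller than its parent atom: Pb2+ < Pb.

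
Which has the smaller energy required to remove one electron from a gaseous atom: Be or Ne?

Be

Be is in period 2, group 2; Ne is in period 2, group 18.
Across a period the outer electron is held more tightly (higher IE₁); down a group it sits in a higher shell, more shielded, and comes off more easily.
All lie in period 2, so first ionization energy increases left to right.
So Be has the smaller energy required to remove one electron from a gaseous atom (Be < Ne).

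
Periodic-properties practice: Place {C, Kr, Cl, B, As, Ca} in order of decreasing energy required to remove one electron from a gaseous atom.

IE₁ increases left→right with effective nuclear charge and decreases top→bottom as the valence shell moves farther out.
Here both period and group differ, so the two effects have to be weighed against each other.
B > Ca: both effects reinforce here, so B is clearly the higher of the two.
As > B: the two effects oppose for this pair; the across-period effect wins (947 vs 801 kJ/mol).
C > As: the two effects oppose for this pair; the down-group effect wins (1086 vs 947 kJ/mol).
Cl > C: period and group pull opposite ways; the across-period shift dominates (1251 vs 1086 kJ/mol).
Kr > Cl: the two effects oppose for this pair; the across-period effect wins (1351 vs 1251 kJ/mol).
Tabulated first ionization energy (kJ/mol): B 801, C 1086, Cl 1251, Ca 590, As 947, Kr 1351.
So from highest to lowest: Kr > Cl > C > As > B > Ca.

Kr > Cl > C > As > B > Ca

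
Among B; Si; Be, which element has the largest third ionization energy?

Be

IE_3 is the cost of taking one more electron from the +2 cation: B²⁺ still has 1 valence electron; Si²⁺ still has 2 valence electrons; Be²⁺ is the bare [He] core.
Breaking into a closed-shell core is much more expensive than removing a leftover valence electron — Be has the largest IE_3 here.
Valence configurations: B²⁺ [He]2s¹, Si²⁺ [Ne]3s².
The numbers (kJ/mol): B 3660, Si 3232, Be 14849.
So the third ionization energies run Si < B < Be.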